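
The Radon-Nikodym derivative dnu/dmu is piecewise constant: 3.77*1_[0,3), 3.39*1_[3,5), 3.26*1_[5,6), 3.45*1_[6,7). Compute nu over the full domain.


Integrate each piece of the Radon-Nikodym derivative:
Step 1: integral_0^3 3.77 dx = 3.77*(3-0) = 3.77*3 = 11.31
Step 2: integral_3^5 3.39 dx = 3.39*(5-3) = 3.39*2 = 6.78
Step 3: integral_5^6 3.26 dx = 3.26*(6-5) = 3.26*1 = 3.26
Step 4: integral_6^7 3.45 dx = 3.45*(7-6) = 3.45*1 = 3.45
Total: 11.31 + 6.78 + 3.26 + 3.45 = 24.8


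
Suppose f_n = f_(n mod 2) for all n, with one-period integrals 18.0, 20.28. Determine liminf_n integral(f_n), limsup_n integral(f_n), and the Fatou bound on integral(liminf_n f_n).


The sequence (integral(f_n)) is periodic with period 2, repeating the values 18.0, 20.28 indefinitely.
Step 1: For a periodic sequence, every tail (a_m, a_(m+1), ...) contains all 2 period values infinitely often.
Step 2: Hence inf of every tail = min of the period values = min(18.0, 20.28) = 18.
        liminf_n integral(f_n) = sup over m of (inf of tail from m) = 18.
Step 3: Similarly sup of every tail = max of the period values = 20.28.
        limsup_n integral(f_n) = 20.28.
Step 4: Fatou's lemma: integral(liminf_n f_n) <= liminf_n integral(f_n) = 18.
        So the integral of the pointwise liminf is at most 18.


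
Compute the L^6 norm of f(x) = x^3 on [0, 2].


Step 1: ||f||_6 = (integral_0^2 |x^3|^6 dx)^(1/6)
     = (integral_0^2 x^18 dx)^(1/6)
Step 2: integral_0^2 x^18 dx = [x^19/(19)] from 0 to 2 = 2^19/19
     = 524288/19 = 27594.105263
Step 3: ||f||_6 = (27594.105263)^(1/6) = 5.497131


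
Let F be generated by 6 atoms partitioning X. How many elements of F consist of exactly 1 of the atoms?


Each element of F is a union of some subset of the 6 atoms.
Elements that are unions of exactly 1 atoms correspond to 1-element subsets of the 6 atoms.
Count = C(6, 1) = 6! / (1! * 5!) = 6.


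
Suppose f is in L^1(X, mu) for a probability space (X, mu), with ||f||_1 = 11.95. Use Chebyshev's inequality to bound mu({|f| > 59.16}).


Chebyshev/Markov inequality: mu(|f| > eps) <= (||f||_p / eps)^p
Step 1: ||f||_1 / eps = 11.95 / 59.16 = 0.201995
Step 2: Raise to power p = 1:
  (0.201995)^1 = 0.201995
Step 3: Therefore mu(|f| > 59.16) <= 0.201995


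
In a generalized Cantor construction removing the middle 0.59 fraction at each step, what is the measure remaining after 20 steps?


Step 1: At each step, fraction remaining = 1 - 0.59 = 0.41
Step 2: After 20 steps, measure = (0.41)^20
Result = 1.801678e-08


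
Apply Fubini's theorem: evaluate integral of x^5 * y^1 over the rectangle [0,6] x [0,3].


By Fubini's theorem, the double integral factors as a product of single integrals:
Step 1: integral_0^6 x^5 dx = [x^6/6] from 0 to 6
     = 6^6/6 = 7776
Step 2: integral_0^3 y^1 dy = [y^2/2] from 0 to 3
     = 3^2/2 = 4.5
Step 3: Double integral = 7776 * 4.5 = 34992


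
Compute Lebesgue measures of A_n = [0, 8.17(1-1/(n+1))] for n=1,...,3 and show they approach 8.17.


By continuity of measure from below: if A_n increases to A, then m(A_n) -> m(A).
Here A = [0, 8.17], so m(A) = 8.17
Step 1: a_1 = 8.17*(1 - 1/2) = 4.085, m(A_1) = 4.085
Step 2: a_2 = 8.17*(1 - 1/3) = 5.4467, m(A_2) = 5.4467
Step 3: a_3 = 8.17*(1 - 1/4) = 6.1275, m(A_3) = 6.1275
Limit: m(A_n) -> m([0,8.17]) = 8.17


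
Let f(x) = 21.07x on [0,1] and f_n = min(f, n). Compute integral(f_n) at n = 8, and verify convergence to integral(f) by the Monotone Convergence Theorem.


f(x) = 21.07x on [0,1]; f_n(x) = min(21.07x, n). At n = 8:
Step 1: f(x) reaches 8 at x = 8/21.07 = 0.379687
Step 2: integral(f_8) = integral(21.07x, 0, 0.379687) + integral(8, 0.379687, 1)
       = 21.07*0.379687^2/2 + 8*(1 - 0.379687)
       = 1.518747 + 4.962506
       = 6.481253
Step 3: As n -> infinity, f_n increases to f, so by MCT integral(f_n) -> integral(f) = 21.07/2 = 10.535.
Convergence: integral(f_8) = 6.481253 -> 10.535 as n -> infinity


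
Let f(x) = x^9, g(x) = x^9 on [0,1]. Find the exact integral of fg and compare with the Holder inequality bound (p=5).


Step 1: Exact integral of f*g = integral(x^18, 0, 1) = 1/19
     = 0.052632
Step 2: Holder bound with p=5, q=1.25:
  ||f||_p = (integral x^45 dx)^(1/5) = (1/46)^(1/5) = 0.464995
  ||g||_q = (integral x^11.25 dx)^(1/1.25) = (1/12.25)^(1/1.25) = 0.134738
Step 3: Holder bound = ||f||_p * ||g||_q = 0.464995 * 0.134738 = 0.062653
Verification: 0.052632 <= 0.062653 (Holder holds)


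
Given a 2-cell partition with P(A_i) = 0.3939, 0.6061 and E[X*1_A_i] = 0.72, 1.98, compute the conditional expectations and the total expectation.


For each cell A_i: E[X|A_i] = E[X*1_A_i] / P(A_i)
Step 1: E[X|A_1] = 0.72 / 0.3939 = 1.827875
Step 2: E[X|A_2] = 1.98 / 0.6061 = 3.266788
Verification: E[X] = sum E[X*1_A_i] = 0.72 + 1.98 = 2.7


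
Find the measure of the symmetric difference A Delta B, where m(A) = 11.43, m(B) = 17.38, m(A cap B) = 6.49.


m(A Delta B) = m(A) + m(B) - 2*m(A n B)
= 11.43 + 17.38 - 2*6.49
= 11.43 + 17.38 - 12.98
= 15.83


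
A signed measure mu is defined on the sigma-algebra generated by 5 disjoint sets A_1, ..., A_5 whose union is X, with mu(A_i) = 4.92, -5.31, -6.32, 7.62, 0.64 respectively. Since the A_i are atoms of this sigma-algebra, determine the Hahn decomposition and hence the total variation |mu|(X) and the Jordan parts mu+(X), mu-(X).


Step 1: Every measurable set is a union of atoms (the cells / points), so a Hahn decomposition is
  obtained by grouping atoms by sign: P = union of atoms with mu > 0, N = union of the remaining atoms.
  Atoms in P (indices): 1, 4, 5;  atoms in N (indices): 2, 3
  Positive values: 4.92, 7.62, 0.64
  Negative values: -5.31, -6.32
Step 2: mu+(X) = mu(P) = sum of positive atom values = 13.18
Step 3: mu-(X) = -mu(N) = sum of |negative atom values| = 11.63
Step 4: |mu|(X) = mu+(X) + mu-(X) = 13.18 + 11.63 = 24.81


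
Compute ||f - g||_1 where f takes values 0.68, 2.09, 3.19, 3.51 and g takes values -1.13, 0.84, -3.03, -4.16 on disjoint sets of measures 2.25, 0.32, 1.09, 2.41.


Step 1: Compute differences f_i - g_i:
  0.68 - -1.13 = 1.81
  2.09 - 0.84 = 1.25
  3.19 - -3.03 = 6.22
  3.51 - -4.16 = 7.67
Step 2: Compute |diff|^1 * measure for each set:
  |1.81|^1 * 2.25 = 1.81 * 2.25 = 4.0725
  |1.25|^1 * 0.32 = 1.25 * 0.32 = 0.4
  |6.22|^1 * 1.09 = 6.22 * 1.09 = 6.7798
  |7.67|^1 * 2.41 = 7.67 * 2.41 = 18.4847
Step 3: Sum = 29.737
Step 4: ||f-g||_1 = (29.737)^(1/1) = 29.737


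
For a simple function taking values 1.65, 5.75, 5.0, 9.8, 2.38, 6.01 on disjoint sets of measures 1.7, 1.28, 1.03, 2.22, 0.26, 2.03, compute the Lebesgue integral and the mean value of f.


Step 1: Integral = sum(value_i * measure_i)
= 1.65*1.7 + 5.75*1.28 + 5.0*1.03 + 9.8*2.22 + 2.38*0.26 + 6.01*2.03
= 2.805 + 7.36 + 5.15 + 21.756 + 0.6188 + 12.2003
= 49.8901
Step 2: Total measure of domain = 1.7 + 1.28 + 1.03 + 2.22 + 0.26 + 2.03 = 8.52
Step 3: Average value = 49.8901 / 8.52 = 5.855646


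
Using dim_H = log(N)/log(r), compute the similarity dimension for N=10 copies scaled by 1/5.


For a self-similar set with N copies scaled by 1/r:
dim_H = log(N)/log(r) = log(10)/log(5)
= 2.302585/1.609438
= 1.430677


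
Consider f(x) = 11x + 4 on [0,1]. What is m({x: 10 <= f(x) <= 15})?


f^(-1)([10, 15]) = {x : 10 <= 11x + 4 <= 15}
Solving: (10 - 4)/11 <= x <= (15 - 4)/11
= [0.545455, 1]
Intersecting with [0,1]: [0.545455, 1]
Measure = 1 - 0.545455 = 0.454545


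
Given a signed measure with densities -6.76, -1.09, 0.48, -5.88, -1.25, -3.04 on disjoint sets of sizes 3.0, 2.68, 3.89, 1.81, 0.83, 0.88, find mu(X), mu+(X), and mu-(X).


Step 1: Compute signed measure on each set:
  Set 1: -6.76 * 3.0 = -20.28
  Set 2: -1.09 * 2.68 = -2.9212
  Set 3: 0.48 * 3.89 = 1.8672
  Set 4: -5.88 * 1.81 = -10.6428
  Set 5: -1.25 * 0.83 = -1.0375
  Set 6: -3.04 * 0.88 = -2.6752
Step 2: Total signed measure = (-20.28) + (-2.9212) + (1.8672) + (-10.6428) + (-1.0375) + (-2.6752)
     = -35.6895
Step 3: Positive part mu+(X) = sum of positive contributions = 1.8672
Step 4: Negative part mu-(X) = |sum of negative contributions| = 37.5567


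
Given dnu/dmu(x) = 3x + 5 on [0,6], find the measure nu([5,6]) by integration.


nu(A) = integral_A (dnu/dmu) dmu = integral_5^6 (3x + 5) dx
Step 1: Antiderivative F(x) = (3/2)x^2 + 5x
Step 2: F(6) = (3/2)*6^2 + 5*6 = 54 + 30 = 84
Step 3: F(5) = (3/2)*5^2 + 5*5 = 37.5 + 25 = 62.5
Step 4: nu([5,6]) = F(6) - F(5) = 84 - 62.5 = 21.5


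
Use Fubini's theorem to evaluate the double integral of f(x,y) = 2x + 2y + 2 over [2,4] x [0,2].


By Fubini, integrate in x first, then y.
Step 1: Fix y, integrate over x in [2,4]:
  integral(2x + 2y + 2, x=2..4)
  = 2*(4^2 - 2^2)/2 + (2y + 2)*(4 - 2)
  = 12 + (2y + 2)*2
  = 12 + 4y + 4
  = 16 + 4y
Step 2: Integrate over y in [0,2]:
  integral(16 + 4y, y=0..2)
  = 16*2 + 4*(2^2 - 0^2)/2
  = 32 + 8
  = 40


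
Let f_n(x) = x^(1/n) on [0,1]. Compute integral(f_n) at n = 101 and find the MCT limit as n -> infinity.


At n = 101: f_101(x) = x^(1/101).
Step 1: integral(x^(1/101), 0, 1) = [x^(1/101+1) / (1/101+1)] from 0 to 1
     = 1 / (1/101 + 1) = 1 / ((101+1)/101) = 101/(101+1)
     = 101/102 = 0.990196
Step 2: As n -> infinity, f_n(x) = x^(1/n) -> 1 for x in (0,1], and f_n is increasing in n.
By MCT, lim_n integral(f_n) = integral(lim_n f_n) = integral(1, 0, 1) = 1.
Step 3: Verify convergence: 101/102 = 0.990196 -> 1


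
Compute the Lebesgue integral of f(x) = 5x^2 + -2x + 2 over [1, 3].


The Lebesgue integral of a Riemann-integrable function agrees with the Riemann integral.
Antiderivative F(x) = (5/3)x^3 + (-2/2)x^2 + 2x
F(3) = (5/3)*3^3 + (-2/2)*3^2 + 2*3
     = (5/3)*27 + (-2/2)*9 + 2*3
     = 45 + -9 + 6
     = 42
F(1) = 2.666667
Integral = F(3) - F(1) = 42 - 2.666667 = 39.333333


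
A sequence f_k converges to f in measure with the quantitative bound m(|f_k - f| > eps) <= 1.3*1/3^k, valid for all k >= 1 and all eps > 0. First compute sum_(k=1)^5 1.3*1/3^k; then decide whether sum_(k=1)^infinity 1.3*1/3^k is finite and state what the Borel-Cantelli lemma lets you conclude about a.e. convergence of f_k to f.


Step 1: List the terms 1.3*1/3^k for k = 1 to 5:
  k=1: 0.433333
  k=2: 0.144444
  k=3: 0.048148
  k=4: 0.016049
  k=5: 0.00535
Step 2: Partial sum = 0.433333 + 0.144444 + 0.048148 + 0.016049 + 0.00535
     = 0.647325
Step 3: The full series sum_(k>=1) 1.3*1/3^k converges (geometric series with ratio 1/3 < 1; a constant multiple of a convergent series converges).
Step 4: Fix eps > 0. Since sum_k m(|f_k - f| > eps) < infinity, the Borel-Cantelli lemma gives
        m(limsup_k {|f_k - f| > eps}) = 0, i.e. for a.e. x, |f_k(x) - f(x)| <= eps for all large k.
        Applying this with eps = 1/j for j = 1, 2, ... and intersecting the countably many full-measure sets,
        for a.e. x we get limsup_k |f_k(x) - f(x)| <= 1/j for every j, hence f_k -> f almost everywhere.
Conclusion: series converges; Borel-Cantelli yields f_k -> f a.e.


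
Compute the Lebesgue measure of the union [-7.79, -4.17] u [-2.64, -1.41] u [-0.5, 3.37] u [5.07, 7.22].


For pairwise disjoint intervals, m(union) = sum of lengths.
= (-4.17 - -7.79) + (-1.41 - -2.64) + (3.37 - -0.5) + (7.22 - 5.07)
= 3.62 + 1.23 + 3.87 + 2.15
= 10.87


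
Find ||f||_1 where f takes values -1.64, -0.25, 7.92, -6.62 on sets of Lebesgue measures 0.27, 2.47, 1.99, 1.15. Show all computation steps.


Step 1: Compute |f_i|^1 for each value:
  |-1.64|^1 = 1.64
  |-0.25|^1 = 0.25
  |7.92|^1 = 7.92
  |-6.62|^1 = 6.62
Step 2: Multiply by measures and sum:
  1.64 * 0.27 = 0.4428
  0.25 * 2.47 = 0.6175
  7.92 * 1.99 = 15.7608
  6.62 * 1.15 = 7.613
Sum = 0.4428 + 0.6175 + 15.7608 + 7.613 = 24.4341
Step 3: Take the p-th root:
||f||_1 = (24.4341)^(1/1) = 24.4341


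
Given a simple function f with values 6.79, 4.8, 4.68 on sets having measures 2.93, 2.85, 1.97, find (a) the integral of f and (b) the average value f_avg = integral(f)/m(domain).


Step 1: Integral = sum(value_i * measure_i)
= 6.79*2.93 + 4.8*2.85 + 4.68*1.97
= 19.8947 + 13.68 + 9.2196
= 42.7943
Step 2: Total measure of domain = 2.93 + 2.85 + 1.97 = 7.75
Step 3: Average value = 42.7943 / 7.75 = 5.521845


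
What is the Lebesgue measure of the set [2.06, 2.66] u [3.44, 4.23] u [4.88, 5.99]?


For pairwise disjoint intervals, m(union) = sum of lengths.
= (2.66 - 2.06) + (4.23 - 3.44) + (5.99 - 4.88)
= 0.6 + 0.79 + 1.11
= 2.5


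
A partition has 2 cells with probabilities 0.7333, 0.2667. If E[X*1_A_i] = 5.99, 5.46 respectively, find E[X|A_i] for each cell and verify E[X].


For each cell A_i: E[X|A_i] = E[X*1_A_i] / P(A_i)
Step 1: E[X|A_1] = 5.99 / 0.7333 = 8.168553
Step 2: E[X|A_2] = 5.46 / 0.2667 = 20.472441
Verification: E[X] = sum E[X*1_A_i] = 5.99 + 5.46 = 11.45


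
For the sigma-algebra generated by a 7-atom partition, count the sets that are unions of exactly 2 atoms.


Each element of F is a union of some subset of the 7 atoms.
Elements that are unions of exactly 2 atoms correspond to 2-element subsets of the 7 atoms.
Count = C(7, 2) = 7! / (2! * 5!) = 21.


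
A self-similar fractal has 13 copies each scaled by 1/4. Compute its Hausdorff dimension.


For a self-similar set with N copies scaled by 1/r:
dim_H = log(N)/log(r) = log(13)/log(4)
= 2.564949/1.386294
= 1.85022


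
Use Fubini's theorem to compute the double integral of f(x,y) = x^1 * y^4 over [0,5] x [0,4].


By Fubini's theorem, the double integral factors as a product of single integrals:
Step 1: integral_0^5 x^1 dx = [x^2/2] from 0 to 5
     = 5^2/2 = 12.5
Step 2: integral_0^4 y^4 dy = [y^5/5] from 0 to 4
     = 4^5/5 = 204.8
Step 3: Double integral = 12.5 * 204.8 = 2560


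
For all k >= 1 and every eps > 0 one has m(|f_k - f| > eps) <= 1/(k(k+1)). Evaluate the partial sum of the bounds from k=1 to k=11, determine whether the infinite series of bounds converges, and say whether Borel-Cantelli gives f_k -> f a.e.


Step 1: List the terms 1/(k(k+1)) for k = 1 to 11:
  k=1: 0.5
  k=2: 0.166667
  k=3: 0.083333
  k=4: 0.05
  k=5: 0.033333
  k=6: 0.02381
  k=7: 0.017857
  k=8: 0.013889
  k=9: 0.011111
  k=10: 0.009091
  k=11: 0.007576
Step 2: Partial sum = 0.5 + 0.166667 + 0.083333 + 0.05 + 0.033333 + 0.02381 + 0.017857 + 0.013889 + 0.011111 + 0.009091 + 0.007576
     = 0.916667
Step 3: The full series sum_(k>=1) 1/(k(k+1)) converges (telescoping series sum 1/(k(k+1)) = 1; a constant multiple of a convergent series converges).
Step 4: Fix eps > 0. Since sum_k m(|f_k - f| > eps) < infinity, the Borel-Cantelli lemma gives
        m(limsup_k {|f_k - f| > eps}) = 0, i.e. for a.e. x, |f_k(x) - f(x)| <= eps for all large k.
        Applying this with eps = 1/j for j = 1, 2, ... and intersecting the countably many full-measure sets,
        for a.e. x we get limsup_k |f_k(x) - f(x)| <= 1/j for every j, hence f_k -> f almost everywhere.
Conclusion: series converges; Borel-Cantelli yields f_k -> f a.e.


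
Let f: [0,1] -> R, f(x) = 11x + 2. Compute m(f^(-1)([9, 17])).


f^(-1)([9, 17]) = {x : 9 <= 11x + 2 <= 17}
Solving: (9 - 2)/11 <= x <= (17 - 2)/11
= [0.636364, 1.363636]
Intersecting with [0,1]: [0.636364, 1]
Measure = 1 - 0.636364 = 0.363636


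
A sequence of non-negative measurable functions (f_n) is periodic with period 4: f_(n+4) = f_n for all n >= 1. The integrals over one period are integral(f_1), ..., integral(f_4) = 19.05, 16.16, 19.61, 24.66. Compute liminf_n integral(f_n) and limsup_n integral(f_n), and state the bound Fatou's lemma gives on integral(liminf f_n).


The sequence (integral(f_n)) is periodic with period 4, repeating the values 19.05, 16.16, 19.61, 24.66 indefinitely.
Step 1: For a periodic sequence, every tail (a_m, a_(m+1), ...) contains all 4 period values infinitely often.
Step 2: Hence inf of every tail = min of the period values = min(19.05, 16.16, 19.61, 24.66) = 16.16.
        liminf_n integral(f_n) = sup over m of (inf of tail from m) = 16.16.
Step 3: Similarly sup of every tail = max of the period values = 24.66.
        limsup_n integral(f_n) = 24.66.
Step 4: Fatou's lemma: integral(liminf_n f_n) <= liminf_n integral(f_n) = 16.16.
        So the integral of the pointwise liminf is at most 16.16.


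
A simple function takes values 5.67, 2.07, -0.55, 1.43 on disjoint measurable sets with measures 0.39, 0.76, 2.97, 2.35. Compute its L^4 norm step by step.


Step 1: Compute |f_i|^4 for each value:
  |5.67|^4 = 1033.551771
  |2.07|^4 = 18.360368
  |-0.55|^4 = 0.091506
  |1.43|^4 = 4.181616
Step 2: Multiply by measures and sum:
  1033.551771 * 0.39 = 403.085191
  18.360368 * 0.76 = 13.95388
  0.091506 * 2.97 = 0.271774
  4.181616 * 2.35 = 9.826798
Sum = 403.085191 + 13.95388 + 0.271774 + 9.826798 = 427.137642
Step 3: Take the p-th root:
||f||_4 = (427.137642)^(1/4) = 4.546131


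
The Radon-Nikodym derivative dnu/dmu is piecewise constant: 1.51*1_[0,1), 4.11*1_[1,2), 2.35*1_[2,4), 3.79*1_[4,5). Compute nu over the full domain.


Integrate each piece of the Radon-Nikodym derivative:
Step 1: integral_0^1 1.51 dx = 1.51*(1-0) = 1.51*1 = 1.51
Step 2: integral_1^2 4.11 dx = 4.11*(2-1) = 4.11*1 = 4.11
Step 3: integral_2^4 2.35 dx = 2.35*(4-2) = 2.35*2 = 4.7
Step 4: integral_4^5 3.79 dx = 3.79*(5-4) = 3.79*1 = 3.79
Total: 1.51 + 4.11 + 4.7 + 3.79 = 14.11


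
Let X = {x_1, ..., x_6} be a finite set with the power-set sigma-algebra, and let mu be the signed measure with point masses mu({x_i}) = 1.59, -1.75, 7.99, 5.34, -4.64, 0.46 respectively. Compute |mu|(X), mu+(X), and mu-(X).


Step 1: Every measurable set is a union of atoms (the cells / points), so a Hahn decomposition is
  obtained by grouping atoms by sign: P = union of atoms with mu > 0, N = union of the remaining atoms.
  Atoms in P (indices): 1, 3, 4, 6;  atoms in N (indices): 2, 5
  Positive values: 1.59, 7.99, 5.34, 0.46
  Negative values: -1.75, -4.64
Step 2: mu+(X) = mu(P) = sum of positive atom values = 15.38
Step 3: mu-(X) = -mu(N) = sum of |negative atom values| = 6.39
Step 4: |mu|(X) = mu+(X) + mu-(X) = 15.38 + 6.39 = 21.77


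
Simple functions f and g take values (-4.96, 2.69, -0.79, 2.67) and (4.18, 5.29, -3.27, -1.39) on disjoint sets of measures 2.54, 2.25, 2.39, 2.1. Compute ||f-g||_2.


Step 1: Compute differences f_i - g_i:
  -4.96 - 4.18 = -9.14
  2.69 - 5.29 = -2.6
  -0.79 - -3.27 = 2.48
  2.67 - -1.39 = 4.06
Step 2: Compute |diff|^2 * measure for each set:
  |-9.14|^2 * 2.54 = 83.5396 * 2.54 = 212.190584
  |-2.6|^2 * 2.25 = 6.76 * 2.25 = 15.21
  |2.48|^2 * 2.39 = 6.1504 * 2.39 = 14.699456
  |4.06|^2 * 2.1 = 16.4836 * 2.1 = 34.61556
Step 3: Sum = 276.7156
Step 4: ||f-g||_2 = (276.7156)^(1/2) = 16.634771


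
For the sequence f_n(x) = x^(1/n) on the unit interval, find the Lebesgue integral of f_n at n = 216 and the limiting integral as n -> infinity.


At n = 216: f_216(x) = x^(1/216).
Step 1: integral(x^(1/216), 0, 1) = [x^(1/216+1) / (1/216+1)] from 0 to 1
     = 1 / (1/216 + 1) = 1 / ((216+1)/216) = 216/(216+1)
     = 216/217 = 0.995392
Step 2: As n -> infinity, f_n(x) = x^(1/n) -> 1 for x in (0,1], and f_n is increasing in n.
By MCT, lim_n integral(f_n) = integral(lim_n f_n) = integral(1, 0, 1) = 1.
Step 3: Verify convergence: 216/217 = 0.995392 -> 1


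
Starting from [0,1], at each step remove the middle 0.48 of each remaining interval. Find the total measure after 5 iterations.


Step 1: At each step, fraction remaining = 1 - 0.48 = 0.52
Step 2: After 5 steps, measure = (0.52)^5
Step 3: Computing the power step by step:
  After step 1: 0.52
  After step 2: 0.2704
  After step 3: 0.140608
  After step 4: 0.073116
  After step 5: 0.03802
Result = 0.03802


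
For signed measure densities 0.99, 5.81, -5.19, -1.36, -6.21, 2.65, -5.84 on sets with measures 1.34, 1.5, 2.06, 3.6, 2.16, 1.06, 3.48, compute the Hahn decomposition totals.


Step 1: Compute signed measure on each set:
  Set 1: 0.99 * 1.34 = 1.3266
  Set 2: 5.81 * 1.5 = 8.715
  Set 3: -5.19 * 2.06 = -10.6914
  Set 4: -1.36 * 3.6 = -4.896
  Set 5: -6.21 * 2.16 = -13.4136
  Set 6: 2.65 * 1.06 = 2.809
  Set 7: -5.84 * 3.48 = -20.3232
Step 2: Total signed measure = (1.3266) + (8.715) + (-10.6914) + (-4.896) + (-13.4136) + (2.809) + (-20.3232)
     = -36.4736
Step 3: Positive part mu+(X) = sum of positive contributions = 12.8506
Step 4: Negative part mu-(X) = |sum of negative contributions| = 49.3242


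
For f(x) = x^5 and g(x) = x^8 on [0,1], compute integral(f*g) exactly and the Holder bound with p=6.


Step 1: Exact integral of f*g = integral(x^13, 0, 1) = 1/14
     = 0.071429
Step 2: Holder bound with p=6, q=1.2:
  ||f||_p = (integral x^30 dx)^(1/6) = (1/31)^(1/6) = 0.564209
  ||g||_q = (integral x^9.6 dx)^(1/1.2) = (1/10.6)^(1/1.2) = 0.139823
Step 3: Holder bound = ||f||_p * ||g||_q = 0.564209 * 0.139823 = 0.078889
Verification: 0.071429 <= 0.078889 (Holder holds)


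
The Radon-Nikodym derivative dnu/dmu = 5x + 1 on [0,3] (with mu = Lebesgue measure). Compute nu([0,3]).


nu(A) = integral_A (dnu/dmu) dmu = integral_0^3 (5x + 1) dx
Step 1: Antiderivative F(x) = (5/2)x^2 + 1x
Step 2: F(3) = (5/2)*3^2 + 1*3 = 22.5 + 3 = 25.5
Step 3: F(0) = (5/2)*0^2 + 1*0 = 0.0 + 0 = 0.0
Step 4: nu([0,3]) = F(3) - F(0) = 25.5 - 0.0 = 25.5


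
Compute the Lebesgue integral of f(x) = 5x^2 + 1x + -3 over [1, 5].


The Lebesgue integral of a Riemann-integrable function agrees with the Riemann integral.
Antiderivative F(x) = (5/3)x^3 + (1/2)x^2 + -3x
F(5) = (5/3)*5^3 + (1/2)*5^2 + -3*5
     = (5/3)*125 + (1/2)*25 + -3*5
     = 208.333333 + 12.5 + -15
     = 205.833333
F(1) = -0.833333
Integral = F(5) - F(1) = 205.833333 - -0.833333 = 206.666667


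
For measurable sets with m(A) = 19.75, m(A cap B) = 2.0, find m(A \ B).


m(A \ B) = m(A) - m(A n B)
= 19.75 - 2.0
= 17.75


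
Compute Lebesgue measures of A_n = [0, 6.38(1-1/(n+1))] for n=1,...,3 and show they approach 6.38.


By continuity of measure from below: if A_n increases to A, then m(A_n) -> m(A).
Here A = [0, 6.38], so m(A) = 6.38
Step 1: a_1 = 6.38*(1 - 1/2) = 3.19, m(A_1) = 3.19
Step 2: a_2 = 6.38*(1 - 1/3) = 4.2533, m(A_2) = 4.2533
Step 3: a_3 = 6.38*(1 - 1/4) = 4.785, m(A_3) = 4.785
Limit: m(A_n) -> m([0,6.38]) = 6.38


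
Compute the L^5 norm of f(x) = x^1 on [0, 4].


Step 1: ||f||_5 = (integral_0^4 |x^1|^5 dx)^(1/5)
     = (integral_0^4 x^5 dx)^(1/5)
Step 2: integral_0^4 x^5 dx = [x^6/(6)] from 0 to 4 = 4^6/6
     = 4096/6 = 682.666667
Step 3: ||f||_5 = (682.666667)^(1/5) = 3.688432


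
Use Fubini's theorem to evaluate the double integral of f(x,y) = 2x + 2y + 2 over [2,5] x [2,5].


By Fubini, integrate in x first, then y.
Step 1: Fix y, integrate over x in [2,5]:
  integral(2x + 2y + 2, x=2..5)
  = 2*(5^2 - 2^2)/2 + (2y + 2)*(5 - 2)
  = 21 + (2y + 2)*3
  = 21 + 6y + 6
  = 27 + 6y
Step 2: Integrate over y in [2,5]:
  integral(27 + 6y, y=2..5)
  = 27*3 + 6*(5^2 - 2^2)/2
  = 81 + 63
  = 144


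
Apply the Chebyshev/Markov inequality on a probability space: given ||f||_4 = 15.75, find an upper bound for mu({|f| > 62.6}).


Chebyshev/Markov inequality: mu(|f| > eps) <= (||f||_p / eps)^p
Step 1: ||f||_4 / eps = 15.75 / 62.6 = 0.251597
Step 2: Raise to power p = 4:
  (0.251597)^4 = 0.004007
Step 3: Therefore mu(|f| > 62.6) <= 0.004007


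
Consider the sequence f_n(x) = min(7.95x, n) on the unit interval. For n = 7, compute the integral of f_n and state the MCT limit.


f(x) = 7.95x on [0,1]; f_n(x) = min(7.95x, n). At n = 7:
Step 1: f(x) reaches 7 at x = 7/7.95 = 0.880503
Step 2: integral(f_7) = integral(7.95x, 0, 0.880503) + integral(7, 0.880503, 1)
       = 7.95*0.880503^2/2 + 7*(1 - 0.880503)
       = 3.081761 + 0.836478
       = 3.918239
Step 3: As n -> infinity, f_n increases to f, so by MCT integral(f_n) -> integral(f) = 7.95/2 = 3.975.
Convergence: integral(f_7) = 3.918239 -> 3.975 as n -> infinity


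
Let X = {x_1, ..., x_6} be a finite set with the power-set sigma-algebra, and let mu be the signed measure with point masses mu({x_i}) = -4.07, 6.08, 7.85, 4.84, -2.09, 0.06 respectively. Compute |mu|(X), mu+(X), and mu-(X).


Step 1: Every measurable set is a union of atoms (the cells / points), so a Hahn decomposition is
  obtained by grouping atoms by sign: P = union of atoms with mu > 0, N = union of the remaining atoms.
  Atoms in P (indices): 2, 3, 4, 6;  atoms in N (indices): 1, 5
  Positive values: 6.08, 7.85, 4.84, 0.06
  Negative values: -4.07, -2.09
Step 2: mu+(X) = mu(P) = sum of positive atom values = 18.83
Step 3: mu-(X) = -mu(N) = sum of |negative atom values| = 6.16
Step 4: |mu|(X) = mu+(X) + mu-(X) = 18.83 + 6.16 = 24.99


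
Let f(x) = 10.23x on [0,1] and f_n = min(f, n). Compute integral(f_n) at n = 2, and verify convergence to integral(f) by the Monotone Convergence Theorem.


f(x) = 10.23x on [0,1]; f_n(x) = min(10.23x, n). At n = 2:
Step 1: f(x) reaches 2 at x = 2/10.23 = 0.195503
Step 2: integral(f_2) = integral(10.23x, 0, 0.195503) + integral(2, 0.195503, 1)
       = 10.23*0.195503^2/2 + 2*(1 - 0.195503)
       = 0.195503 + 1.608993
       = 1.804497
Step 3: As n -> infinity, f_n increases to f, so by MCT integral(f_n) -> integral(f) = 10.23/2 = 5.115.
Convergence: integral(f_2) = 1.804497 -> 5.115 as n -> infinity


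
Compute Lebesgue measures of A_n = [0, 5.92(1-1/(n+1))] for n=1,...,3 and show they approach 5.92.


By continuity of measure from below: if A_n increases to A, then m(A_n) -> m(A).
Here A = [0, 5.92], so m(A) = 5.92
Step 1: a_1 = 5.92*(1 - 1/2) = 2.96, m(A_1) = 2.96
Step 2: a_2 = 5.92*(1 - 1/3) = 3.9467, m(A_2) = 3.9467
Step 3: a_3 = 5.92*(1 - 1/4) = 4.44, m(A_3) = 4.44
Limit: m(A_n) -> m([0,5.92]) = 5.92


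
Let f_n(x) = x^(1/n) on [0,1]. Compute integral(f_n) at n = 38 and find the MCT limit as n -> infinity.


At n = 38: f_38(x) = x^(1/38).
Step 1: integral(x^(1/38), 0, 1) = [x^(1/38+1) / (1/38+1)] from 0 to 1
     = 1 / (1/38 + 1) = 1 / ((38+1)/38) = 38/(38+1)
     = 38/39 = 0.974359
Step 2: As n -> infinity, f_n(x) = x^(1/n) -> 1 for x in (0,1], and f_n is increasing in n.
By MCT, lim_n integral(f_n) = integral(lim_n f_n) = integral(1, 0, 1) = 1.
Step 3: Verify convergence: 38/39 = 0.974359 -> 1


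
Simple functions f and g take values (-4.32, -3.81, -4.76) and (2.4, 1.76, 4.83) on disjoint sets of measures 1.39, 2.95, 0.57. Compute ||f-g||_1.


Step 1: Compute differences f_i - g_i:
  -4.32 - 2.4 = -6.72
  -3.81 - 1.76 = -5.57
  -4.76 - 4.83 = -9.59
Step 2: Compute |diff|^1 * measure for each set:
  |-6.72|^1 * 1.39 = 6.72 * 1.39 = 9.3408
  |-5.57|^1 * 2.95 = 5.57 * 2.95 = 16.4315
  |-9.59|^1 * 0.57 = 9.59 * 0.57 = 5.4663
Step 3: Sum = 31.2386
Step 4: ||f-g||_1 = (31.2386)^(1/1) = 31.2386


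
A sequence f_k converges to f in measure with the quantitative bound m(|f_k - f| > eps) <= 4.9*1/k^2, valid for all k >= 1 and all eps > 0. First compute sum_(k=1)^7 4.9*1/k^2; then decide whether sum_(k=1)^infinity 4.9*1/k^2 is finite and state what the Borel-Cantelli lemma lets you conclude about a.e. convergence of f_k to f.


Step 1: List the terms 4.9*1/k^2 for k = 1 to 7:
  k=1: 4.9
  k=2: 1.225
  k=3: 0.544444
  k=4: 0.30625
  k=5: 0.196
  k=6: 0.136111
  k=7: 0.1
Step 2: Partial sum = 4.9 + 1.225 + 0.544444 + 0.30625 + 0.196 + 0.136111 + 0.1
     = 7.407806
Step 3: The full series sum_(k>=1) 4.9*1/k^2 converges (p-series with p = 2 > 1; a constant multiple of a convergent series converges).
Step 4: Fix eps > 0. Since sum_k m(|f_k - f| > eps) < infinity, the Borel-Cantelli lemma gives
        m(limsup_k {|f_k - f| > eps}) = 0, i.e. for a.e. x, |f_k(x) - f(x)| <= eps for all large k.
        Applying this with eps = 1/j for j = 1, 2, ... and intersecting the countably many full-measure sets,
        for a.e. x we get limsup_k |f_k(x) - f(x)| <= 1/j for every j, hence f_k -> f almost everywhere.
Conclusion: series converges; Borel-Cantelli yields f_k -> f a.e.


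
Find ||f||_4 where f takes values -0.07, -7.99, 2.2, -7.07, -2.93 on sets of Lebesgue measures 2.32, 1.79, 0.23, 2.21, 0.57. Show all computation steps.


Step 1: Compute |f_i|^4 for each value:
  |-0.07|^4 = 2.401000e-05
  |-7.99|^4 = 4075.558368
  |2.2|^4 = 23.4256
  |-7.07|^4 = 2498.490228
  |-2.93|^4 = 73.700508
Step 2: Multiply by measures and sum:
  2.401000e-05 * 2.32 = 5.570320e-05
  4075.558368 * 1.79 = 7295.249479
  23.4256 * 0.23 = 5.387888
  2498.490228 * 2.21 = 5521.663404
  73.700508 * 0.57 = 42.00929
Sum = 5.570320e-05 + 7295.249479 + 5.387888 + 5521.663404 + 42.00929 = 12864.310116
Step 3: Take the p-th root:
||f||_4 = (12864.310116)^(1/4) = 10.649927


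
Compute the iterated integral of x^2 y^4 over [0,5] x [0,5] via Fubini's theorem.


By Fubini's theorem, the double integral factors as a product of single integrals:
Step 1: integral_0^5 x^2 dx = [x^3/3] from 0 to 5
     = 5^3/3 = 41.666667
Step 2: integral_0^5 y^4 dy = [y^5/5] from 0 to 5
     = 5^5/5 = 625
Step 3: Double integral = 41.666667 * 625 = 26041.666667


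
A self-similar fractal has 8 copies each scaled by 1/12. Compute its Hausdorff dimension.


For a self-similar set with N copies scaled by 1/r:
dim_H = log(N)/log(r) = log(8)/log(12)
= 2.079442/2.484907
= 0.836829


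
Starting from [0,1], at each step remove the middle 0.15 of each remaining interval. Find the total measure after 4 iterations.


Step 1: At each step, fraction remaining = 1 - 0.15 = 0.85
Step 2: After 4 steps, measure = (0.85)^4
Step 3: Computing the power step by step:
  After step 1: 0.85
  After step 2: 0.7225
  After step 3: 0.614125
  After step 4: 0.522006
Result = 0.522006


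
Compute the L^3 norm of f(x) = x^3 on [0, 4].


Step 1: ||f||_3 = (integral_0^4 |x^3|^3 dx)^(1/3)
     = (integral_0^4 x^9 dx)^(1/3)
Step 2: integral_0^4 x^9 dx = [x^10/(10)] from 0 to 4 = 4^10/10
     = 1048576/10 = 104857.6
Step 3: ||f||_3 = (104857.6)^(1/3) = 47.155603


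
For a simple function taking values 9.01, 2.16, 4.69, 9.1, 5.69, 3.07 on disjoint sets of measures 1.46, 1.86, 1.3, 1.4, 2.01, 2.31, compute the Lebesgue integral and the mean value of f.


Step 1: Integral = sum(value_i * measure_i)
= 9.01*1.46 + 2.16*1.86 + 4.69*1.3 + 9.1*1.4 + 5.69*2.01 + 3.07*2.31
= 13.1546 + 4.0176 + 6.097 + 12.74 + 11.4369 + 7.0917
= 54.5378
Step 2: Total measure of domain = 1.46 + 1.86 + 1.3 + 1.4 + 2.01 + 2.31 = 10.34
Step 3: Average value = 54.5378 / 10.34 = 5.274449


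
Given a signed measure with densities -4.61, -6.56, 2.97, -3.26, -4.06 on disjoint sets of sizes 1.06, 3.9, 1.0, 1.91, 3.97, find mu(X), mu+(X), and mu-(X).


Step 1: Compute signed measure on each set:
  Set 1: -4.61 * 1.06 = -4.8866
  Set 2: -6.56 * 3.9 = -25.584
  Set 3: 2.97 * 1.0 = 2.97
  Set 4: -3.26 * 1.91 = -6.2266
  Set 5: -4.06 * 3.97 = -16.1182
Step 2: Total signed measure = (-4.8866) + (-25.584) + (2.97) + (-6.2266) + (-16.1182)
     = -49.8454
Step 3: Positive part mu+(X) = sum of positive contributions = 2.97
Step 4: Negative part mu-(X) = |sum of negative contributions| = 52.8154


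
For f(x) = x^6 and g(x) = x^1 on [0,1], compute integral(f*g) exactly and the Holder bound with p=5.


Step 1: Exact integral of f*g = integral(x^7, 0, 1) = 1/8
     = 0.125
Step 2: Holder bound with p=5, q=1.25:
  ||f||_p = (integral x^30 dx)^(1/5) = (1/31)^(1/5) = 0.503185
  ||g||_q = (integral x^1.25 dx)^(1/1.25) = (1/2.25)^(1/1.25) = 0.522702
Step 3: Holder bound = ||f||_p * ||g||_q = 0.503185 * 0.522702 = 0.263016
Verification: 0.125 <= 0.263016 (Holder holds)


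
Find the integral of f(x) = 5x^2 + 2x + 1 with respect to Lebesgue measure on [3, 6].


The Lebesgue integral of a Riemann-integrable function agrees with the Riemann integral.
Antiderivative F(x) = (5/3)x^3 + (2/2)x^2 + 1x
F(6) = (5/3)*6^3 + (2/2)*6^2 + 1*6
     = (5/3)*216 + (2/2)*36 + 1*6
     = 360 + 36 + 6
     = 402
F(3) = 57
Integral = F(6) - F(3) = 402 - 57 = 345


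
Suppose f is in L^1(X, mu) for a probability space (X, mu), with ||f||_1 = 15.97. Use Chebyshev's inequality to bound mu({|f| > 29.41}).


Chebyshev/Markov inequality: mu(|f| > eps) <= (||f||_p / eps)^p
Step 1: ||f||_1 / eps = 15.97 / 29.41 = 0.543013
Step 2: Raise to power p = 1:
  (0.543013)^1 = 0.543013
Step 3: Therefore mu(|f| > 29.41) <= 0.543013


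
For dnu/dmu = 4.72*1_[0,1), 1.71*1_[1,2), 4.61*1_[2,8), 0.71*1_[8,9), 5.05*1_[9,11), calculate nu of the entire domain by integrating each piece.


Integrate each piece of the Radon-Nikodym derivative:
Step 1: integral_0^1 4.72 dx = 4.72*(1-0) = 4.72*1 = 4.72
Step 2: integral_1^2 1.71 dx = 1.71*(2-1) = 1.71*1 = 1.71
Step 3: integral_2^8 4.61 dx = 4.61*(8-2) = 4.61*6 = 27.66
Step 4: integral_8^9 0.71 dx = 0.71*(9-8) = 0.71*1 = 0.71
Step 5: integral_9^11 5.05 dx = 5.05*(11-9) = 5.05*2 = 10.1
Total: 4.72 + 1.71 + 27.66 + 0.71 + 10.1 = 44.9


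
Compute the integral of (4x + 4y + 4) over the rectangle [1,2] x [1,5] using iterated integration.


By Fubini, integrate in x first, then y.
Step 1: Fix y, integrate over x in [1,2]:
  integral(4x + 4y + 4, x=1..2)
  = 4*(2^2 - 1^2)/2 + (4y + 4)*(2 - 1)
  = 6 + (4y + 4)*1
  = 6 + 4y + 4
  = 10 + 4y
Step 2: Integrate over y in [1,5]:
  integral(10 + 4y, y=1..5)
  = 10*4 + 4*(5^2 - 1^2)/2
  = 40 + 48
  = 88


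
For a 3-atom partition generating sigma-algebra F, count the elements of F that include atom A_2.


Each element of F is a union of some subset S of the 3 atoms.
The element contains A_2 iff A_2 is in S.
So we count subsets S of {A_1,...,A_3} with A_2 in S: choose freely among the other 2 atoms.
Count = 2^(3-1) = 2^2 = 4.


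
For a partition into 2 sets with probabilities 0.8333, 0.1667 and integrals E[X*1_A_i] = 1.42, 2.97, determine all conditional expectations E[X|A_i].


For each cell A_i: E[X|A_i] = E[X*1_A_i] / P(A_i)
Step 1: E[X|A_1] = 1.42 / 0.8333 = 1.704068
Step 2: E[X|A_2] = 2.97 / 0.1667 = 17.816437
Verification: E[X] = sum E[X*1_A_i] = 1.42 + 2.97 = 4.39


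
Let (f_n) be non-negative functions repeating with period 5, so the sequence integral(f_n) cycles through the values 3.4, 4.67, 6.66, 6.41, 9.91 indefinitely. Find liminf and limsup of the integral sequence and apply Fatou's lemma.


The sequence (integral(f_n)) is periodic with period 5, repeating the values 3.4, 4.67, 6.66, 6.41, 9.91 indefinitely.
Step 1: For a periodic sequence, every tail (a_m, a_(m+1), ...) contains all 5 period values infinitely often.
Step 2: Hence inf of every tail = min of the period values = min(3.4, 4.67, 6.66, 6.41, 9.91) = 3.4.
        liminf_n integral(f_n) = sup over m of (inf of tail from m) = 3.4.
Step 3: Similarly sup of every tail = max of the period values = 9.91.
        limsup_n integral(f_n) = 9.91.
Step 4: Fatou's lemma: integral(liminf_n f_n) <= liminf_n integral(f_n) = 3.4.
        So the integral of the pointwise liminf is at most 3.4.


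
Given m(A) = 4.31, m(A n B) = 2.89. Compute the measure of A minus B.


m(A \ B) = m(A) - m(A n B)
= 4.31 - 2.89
= 1.42


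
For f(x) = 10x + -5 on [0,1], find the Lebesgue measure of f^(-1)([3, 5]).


f^(-1)([3, 5]) = {x : 3 <= 10x + -5 <= 5}
Solving: (3 - -5)/10 <= x <= (5 - -5)/10
= [0.8, 1]
Intersecting with [0,1]: [0.8, 1]
Measure = 1 - 0.8 = 0.2


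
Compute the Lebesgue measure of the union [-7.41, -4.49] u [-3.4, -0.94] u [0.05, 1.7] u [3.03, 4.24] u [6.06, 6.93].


For pairwise disjoint intervals, m(union) = sum of lengths.
= (-4.49 - -7.41) + (-0.94 - -3.4) + (1.7 - 0.05) + (4.24 - 3.03) + (6.93 - 6.06)
= 2.92 + 2.46 + 1.65 + 1.21 + 0.87
= 9.11


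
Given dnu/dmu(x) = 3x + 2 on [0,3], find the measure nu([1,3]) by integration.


nu(A) = integral_A (dnu/dmu) dmu = integral_1^3 (3x + 2) dx
Step 1: Antiderivative F(x) = (3/2)x^2 + 2x
Step 2: F(3) = (3/2)*3^2 + 2*3 = 13.5 + 6 = 19.5
Step 3: F(1) = (3/2)*1^2 + 2*1 = 1.5 + 2 = 3.5
Step 4: nu([1,3]) = F(3) - F(1) = 19.5 - 3.5 = 16


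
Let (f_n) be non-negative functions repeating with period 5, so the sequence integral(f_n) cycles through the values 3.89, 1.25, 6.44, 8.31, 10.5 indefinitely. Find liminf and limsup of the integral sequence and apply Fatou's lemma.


The sequence (integral(f_n)) is periodic with period 5, repeating the values 3.89, 1.25, 6.44, 8.31, 10.5 indefinitely.
Step 1: For a periodic sequence, every tail (a_m, a_(m+1), ...) contains all 5 period values infinitely often.
Step 2: Hence inf of every tail = min of the period values = min(3.89, 1.25, 6.44, 8.31, 10.5) = 1.25.
        liminf_n integral(f_n) = sup over m of (inf of tail from m) = 1.25.
Step 3: Similarly sup of every tail = max of the period values = 10.5.
        limsup_n integral(f_n) = 10.5.
Step 4: Fatou's lemma: integral(liminf_n f_n) <= liminf_n integral(f_n) = 1.25.
        So the integral of the pointwise liminf is at most 1.25.


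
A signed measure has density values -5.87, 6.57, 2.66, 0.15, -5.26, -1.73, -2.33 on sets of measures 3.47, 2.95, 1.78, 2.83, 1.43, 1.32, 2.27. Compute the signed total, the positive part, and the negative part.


Step 1: Compute signed measure on each set:
  Set 1: -5.87 * 3.47 = -20.3689
  Set 2: 6.57 * 2.95 = 19.3815
  Set 3: 2.66 * 1.78 = 4.7348
  Set 4: 0.15 * 2.83 = 0.4245
  Set 5: -5.26 * 1.43 = -7.5218
  Set 6: -1.73 * 1.32 = -2.2836
  Set 7: -2.33 * 2.27 = -5.2891
Step 2: Total signed measure = (-20.3689) + (19.3815) + (4.7348) + (0.4245) + (-7.5218) + (-2.2836) + (-5.2891)
     = -10.9226
Step 3: Positive part mu+(X) = sum of positive contributions = 24.5408
Step 4: Negative part mu-(X) = |sum of negative contributions| = 35.4634


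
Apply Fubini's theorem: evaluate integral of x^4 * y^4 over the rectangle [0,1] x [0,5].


By Fubini's theorem, the double integral factors as a product of single integrals:
Step 1: integral_0^1 x^4 dx = [x^5/5] from 0 to 1
     = 1^5/5 = 0.2
Step 2: integral_0^5 y^4 dy = [y^5/5] from 0 to 5
     = 5^5/5 = 625
Step 3: Double integral = 0.2 * 625 = 125


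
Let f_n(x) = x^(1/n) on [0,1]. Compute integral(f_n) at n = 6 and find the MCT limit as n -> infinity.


At n = 6: f_6(x) = x^(1/6).
Step 1: integral(x^(1/6), 0, 1) = [x^(1/6+1) / (1/6+1)] from 0 to 1
     = 1 / (1/6 + 1) = 1 / ((6+1)/6) = 6/(6+1)
     = 6/7 = 0.857143
Step 2: As n -> infinity, f_n(x) = x^(1/n) -> 1 for x in (0,1], and f_n is increasing in n.
By MCT, lim_n integral(f_n) = integral(lim_n f_n) = integral(1, 0, 1) = 1.
Step 3: Verify convergence: 6/7 = 0.857143 -> 1


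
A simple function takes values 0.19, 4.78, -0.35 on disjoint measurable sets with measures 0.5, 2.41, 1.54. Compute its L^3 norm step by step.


Step 1: Compute |f_i|^3 for each value:
  |0.19|^3 = 0.006859
  |4.78|^3 = 109.215352
  |-0.35|^3 = 0.042875
Step 2: Multiply by measures and sum:
  0.006859 * 0.5 = 0.00343
  109.215352 * 2.41 = 263.208998
  0.042875 * 1.54 = 0.066027
Sum = 0.00343 + 263.208998 + 0.066027 = 263.278455
Step 3: Take the p-th root:
||f||_3 = (263.278455)^(1/3) = 6.409219


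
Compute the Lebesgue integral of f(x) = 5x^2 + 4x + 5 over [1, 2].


The Lebesgue integral of a Riemann-integrable function agrees with the Riemann integral.
Antiderivative F(x) = (5/3)x^3 + (4/2)x^2 + 5x
F(2) = (5/3)*2^3 + (4/2)*2^2 + 5*2
     = (5/3)*8 + (4/2)*4 + 5*2
     = 13.333333 + 8 + 10
     = 31.333333
F(1) = 8.666667
Integral = F(2) - F(1) = 31.333333 - 8.666667 = 22.666667


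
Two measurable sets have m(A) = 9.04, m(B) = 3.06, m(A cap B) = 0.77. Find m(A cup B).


By inclusion-exclusion: m(A u B) = m(A) + m(B) - m(A n B)
= 9.04 + 3.06 - 0.77
= 11.33


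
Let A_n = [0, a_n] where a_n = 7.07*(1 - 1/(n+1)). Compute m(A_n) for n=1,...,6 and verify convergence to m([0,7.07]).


By continuity of measure from below: if A_n increases to A, then m(A_n) -> m(A).
Here A = [0, 7.07], so m(A) = 7.07
Step 1: a_1 = 7.07*(1 - 1/2) = 3.535, m(A_1) = 3.535
Step 2: a_2 = 7.07*(1 - 1/3) = 4.7133, m(A_2) = 4.7133
Step 3: a_3 = 7.07*(1 - 1/4) = 5.3025, m(A_3) = 5.3025
Step 4: a_4 = 7.07*(1 - 1/5) = 5.656, m(A_4) = 5.656
Step 5: a_5 = 7.07*(1 - 1/6) = 5.8917, m(A_5) = 5.8917
Step 6: a_6 = 7.07*(1 - 1/7) = 6.06, m(A_6) = 6.06
Limit: m(A_n) -> m([0,7.07]) = 7.07


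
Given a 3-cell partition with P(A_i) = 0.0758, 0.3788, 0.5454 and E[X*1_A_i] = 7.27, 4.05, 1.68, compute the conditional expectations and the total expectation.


For each cell A_i: E[X|A_i] = E[X*1_A_i] / P(A_i)
Step 1: E[X|A_1] = 7.27 / 0.0758 = 95.91029
Step 2: E[X|A_2] = 4.05 / 0.3788 = 10.691658
Step 3: E[X|A_3] = 1.68 / 0.5454 = 3.080308
Verification: E[X] = sum E[X*1_A_i] = 7.27 + 4.05 + 1.68 = 13
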